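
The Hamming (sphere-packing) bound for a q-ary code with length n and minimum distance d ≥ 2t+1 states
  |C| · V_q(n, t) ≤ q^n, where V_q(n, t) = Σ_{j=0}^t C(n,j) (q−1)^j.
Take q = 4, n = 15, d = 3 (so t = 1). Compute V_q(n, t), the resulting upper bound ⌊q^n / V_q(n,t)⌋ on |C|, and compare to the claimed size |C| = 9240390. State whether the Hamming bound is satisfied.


V_q(n, t) = 46, q^n = 1073741824, Hamming bound = 23342213, |C| = 9240390 ≤ bound (satisfied).

Step 1: Compute V_q(n, t) = Σ_{j=0}^1 C(n, j) (q−1)^j.
  j = 0: C(15,0)·(3)^0 = 1·1 = 1.
  j = 1: C(15,1)·(3)^1 = 15·3 = 45.
  V_q(n, t) = 1 + 45 = 46.
Step 2: q^n = 4^15 = 1073741824.
Step 3: Hamming bound ⌊q^n / V_q(n,t)⌋ = ⌊1073741824/46⌋ = 23342213.
Step 4: Compare |C| = 9240390 to 23342213: satisfied.
The claimed |C| lies below the Hamming bound.


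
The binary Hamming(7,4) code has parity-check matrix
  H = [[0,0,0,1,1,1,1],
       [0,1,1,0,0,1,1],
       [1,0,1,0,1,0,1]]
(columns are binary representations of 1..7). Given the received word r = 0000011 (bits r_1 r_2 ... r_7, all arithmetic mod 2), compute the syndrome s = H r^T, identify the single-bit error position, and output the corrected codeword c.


s = (0, 0, 1)^T, error position = 1, corrected codeword c = 1000011

Compute s = H r^T mod 2 one row at a time:
  s_1 = 0 + 0 + 1 + 1 = 2 ≡ 0 (mod 2).
  s_2 = 0 + 0 + 1 + 1 = 2 ≡ 0 (mod 2).
  s_3 = 0 + 0 + 0 + 1 = 1 ≡ 1 (mod 2).
s = (0, 0, 1)^T — this equals column 1 of H (binary 001), so error is at position 1.
Correct: flip bit 1 of r = 0000011 to get c = 1000011.


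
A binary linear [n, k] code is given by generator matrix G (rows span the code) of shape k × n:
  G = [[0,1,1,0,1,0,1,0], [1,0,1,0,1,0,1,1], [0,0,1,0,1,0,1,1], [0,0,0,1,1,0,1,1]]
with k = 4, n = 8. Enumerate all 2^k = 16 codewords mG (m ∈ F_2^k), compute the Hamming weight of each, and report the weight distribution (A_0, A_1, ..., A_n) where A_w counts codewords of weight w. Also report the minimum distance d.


Weight distribution: A_0 = 1, A_1 = 1, A_2 = 2, A_3 = 2, A_4 = 5, A_5 = 5. Minimum distance d = 1.

Enumerate all 2^4 = 16 messages m ∈ F_2^4.
For each, compute codeword c = mG in F_2^8, then tally its weight.
  m = 0000 → c = 00000000, weight = 0.
  m = 1000 → c = 01101010, weight = 4.
  m = 0100 → c = 10101011, weight = 5.
  m = 1100 → c = 11000001, weight = 3.
  m = 0010 → c = 00101011, weight = 4.
  m = 1010 → c = 01000001, weight = 2.
  m = 0110 → c = 10000000, weight = 1.
  m = 1110 → c = 11101010, weight = 5.
  m = 0001 → c = 00011011, weight = 4.
  m = 1001 → c = 01110001, weight = 4.
  m = 0101 → c = 10110000, weight = 3.
  m = 1101 → c = 11011010, weight = 5.
  m = 0011 → c = 00110000, weight = 2.
  m = 1011 → c = 01011010, weight = 4.
  m = 0111 → c = 10011011, weight = 5.
  m = 1111 → c = 11110001, weight = 5.
Tally weights:
  weight 0: 1 codewords.
  weight 1: 1 codewords.
  weight 2: 2 codewords.
  weight 3: 2 codewords.
  weight 4: 5 codewords.
  weight 5: 5 codewords.
Minimum distance d = smallest w > 0 with A_w > 0 = 1.
Sanity: Σ A_w = 16 = 2^4 = 16 ✓.


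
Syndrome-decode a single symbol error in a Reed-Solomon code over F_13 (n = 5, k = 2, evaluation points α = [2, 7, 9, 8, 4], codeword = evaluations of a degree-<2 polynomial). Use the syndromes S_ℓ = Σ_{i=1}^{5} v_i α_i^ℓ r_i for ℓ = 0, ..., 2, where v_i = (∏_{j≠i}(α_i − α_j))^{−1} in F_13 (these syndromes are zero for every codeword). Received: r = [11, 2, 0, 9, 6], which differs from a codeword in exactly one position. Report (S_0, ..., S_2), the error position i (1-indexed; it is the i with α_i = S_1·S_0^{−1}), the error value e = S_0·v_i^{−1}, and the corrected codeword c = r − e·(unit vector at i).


S = (9, 11, 12), error at position 2, error magnitude e = 10, c = [11, 5, 0, 9, 6].

Step 1: column multipliers v_i = (∏_{j≠i}(α_i − α_j))^{−1} mod 13.
  i = 1 (α = 2): (2−7)(2−9)(2−8)(2−4) = (−5)·(−7)·(−6)·(−2) = 420 ≡ 4, so v_1 = 4^{−1} = 10 (mod 13).
  i = 2 (α = 7): (7−2)(7−9)(7−8)(7−4) = 5·(−2)·(−1)·3 = 30 ≡ 4, so v_2 = 4^{−1} = 10 (mod 13).
  i = 3 (α = 9): (9−2)(9−7)(9−8)(9−4) = 7·2·1·5 = 70 ≡ 5, so v_3 = 5^{−1} = 8 (mod 13).
  i = 4 (α = 8): (8−2)(8−7)(8−9)(8−4) = 6·1·(−1)·4 = −24 ≡ 2, so v_4 = 2^{−1} = 7 (mod 13).
  i = 5 (α = 4): (4−2)(4−7)(4−9)(4−8) = 2·(−3)·(−5)·(−4) = −120 ≡ 10, so v_5 = 10^{−1} = 4 (mod 13).
  v = [10, 10, 8, 7, 4].
Step 2: syndromes of r = [11, 2, 0, 9, 6] (all sums mod 13).
  S_0 = Σ v_i r_i = 10·11 + 10·2 + 8·0 + 7·9 + 4·6 = 217 ≡ 9.
  S_1 = Σ v_i α_i r_i = 10·2·11 + 10·7·2 + 8·9·0 + 7·8·9 + 4·4·6 = 960 ≡ 11.
  α_i^2 mod 13 = [4, 10, 3, 12, 3].
  S_2 = Σ v_i α_i^2 r_i = 10·4·11 + 10·10·2 + 8·3·0 + 7·12·9 + 4·3·6 = 1468 ≡ 12.
  S = (9, 11, 12) ≠ 0, so r is not a codeword (an error is present).
Step 3: locate the error. For a single error e at position i, S_ℓ = v_i·e·α_i^ℓ, so α_err = S_1/S_0.
  S_0^{−1} = 9^{−1} = 3 (mod 13), so α_err = 11·3 = 33 ≡ 7 = α_2. Error position i = 2.
  Consistency check: S_2/S_1 = 12·6 = 72 ≡ 7 = α_err ✓ (single-error assumption holds).
Step 4: error magnitude e = S_0/v_2 = S_0·∏_{j≠2}(α_2 − α_j) = 9·4 = 36 ≡ 10 (mod 13).
Step 5: correct position 2: c_2 = r_2 − e = 2 − 10 ≡ 5 (mod 13). Hence c = [11, 5, 0, 9, 6].
  Check: interpolating c through the α_i gives m(x) = 3 + 4·x (degree < 2) with m(α_i) = c_i for every i, so c is indeed a codeword.


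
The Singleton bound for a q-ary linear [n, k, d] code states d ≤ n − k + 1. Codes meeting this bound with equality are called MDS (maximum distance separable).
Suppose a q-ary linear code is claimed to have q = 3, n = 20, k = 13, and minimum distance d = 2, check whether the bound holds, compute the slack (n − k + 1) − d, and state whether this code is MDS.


Singleton RHS = n − k + 1 = 8, slack = 6, bound satisfied, not MDS.

Singleton bound: d ≤ n − k + 1.
Here n = 20, k = 13, so n − k + 1 = 8.
Given d = 2, check d ≤ 8: YES.
Slack = (n − k + 1) − d = 6.
The code is NOT MDS (slack = 6 > 0).
Description: the claimed parameters are [20, 13, 2]_3; such a code would be non-MDS.


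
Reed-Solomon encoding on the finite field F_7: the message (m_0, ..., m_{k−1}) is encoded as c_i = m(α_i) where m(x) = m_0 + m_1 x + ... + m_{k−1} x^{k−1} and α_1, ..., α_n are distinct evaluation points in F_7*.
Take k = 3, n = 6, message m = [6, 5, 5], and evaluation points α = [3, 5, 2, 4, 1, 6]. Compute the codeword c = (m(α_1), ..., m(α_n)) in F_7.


c = [3, 2, 1, 1, 2, 6]

Message polynomial: m(x) = 6 + 5·x + 5·x^2 (mod 7).
For each evaluation point α_i, compute m(α_i) mod 7:
  α_1 = 3: Horner steps 5 → 6 → 3, so m(3) = 3.
  α_2 = 5: Horner steps 5 → 2 → 2, so m(5) = 2.
  α_3 = 2: Horner steps 5 → 1 → 1, so m(2) = 1.
  α_4 = 4: Horner steps 5 → 4 → 1, so m(4) = 1.
  α_5 = 1: Horner steps 5 → 3 → 2, so m(1) = 2.
  α_6 = 6: Horner steps 5 → 0 → 6, so m(6) = 6.
Codeword c = [3, 2, 1, 1, 2, 6] ∈ F_7^6.


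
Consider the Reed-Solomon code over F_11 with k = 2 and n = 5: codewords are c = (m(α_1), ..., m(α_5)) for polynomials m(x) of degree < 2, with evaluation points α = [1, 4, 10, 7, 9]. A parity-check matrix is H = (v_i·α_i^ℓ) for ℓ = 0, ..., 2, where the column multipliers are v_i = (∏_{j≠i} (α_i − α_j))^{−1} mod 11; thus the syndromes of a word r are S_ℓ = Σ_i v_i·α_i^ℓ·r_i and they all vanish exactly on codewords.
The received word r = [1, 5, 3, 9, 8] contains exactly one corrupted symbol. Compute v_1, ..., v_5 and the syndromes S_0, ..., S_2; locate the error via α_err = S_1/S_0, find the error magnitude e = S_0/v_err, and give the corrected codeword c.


S = (7, 4, 7), error at position 3, error magnitude e = 1, c = [1, 5, 2, 9, 8].

Step 1: column multipliers v_i = (∏_{j≠i}(α_i − α_j))^{−1} mod 11.
  i = 1 (α = 1): (1−4)(1−10)(1−7)(1−9) = (−3)·(−9)·(−6)·(−8) = 1296 ≡ 9, so v_1 = 9^{−1} = 5 (mod 11).
  i = 2 (α = 4): (4−1)(4−10)(4−7)(4−9) = 3·(−6)·(−3)·(−5) = −270 ≡ 5, so v_2 = 5^{−1} = 9 (mod 11).
  i = 3 (α = 10): (10−1)(10−4)(10−7)(10−9) = 9·6·3·1 = 162 ≡ 8, so v_3 = 8^{−1} = 7 (mod 11).
  i = 4 (α = 7): (7−1)(7−4)(7−10)(7−9) = 6·3·(−3)·(−2) = 108 ≡ 9, so v_4 = 9^{−1} = 5 (mod 11).
  i = 5 (α = 9): (9−1)(9−4)(9−10)(9−7) = 8·5·(−1)·2 = −80 ≡ 8, so v_5 = 8^{−1} = 7 (mod 11).
  v = [5, 9, 7, 5, 7].
Step 2: syndromes of r = [1, 5, 3, 9, 8] (all sums mod 11).
  S_0 = Σ v_i r_i = 5·1 + 9·5 + 7·3 + 5·9 + 7·8 = 172 ≡ 7.
  S_1 = Σ v_i α_i r_i = 5·1·1 + 9·4·5 + 7·10·3 + 5·7·9 + 7·9·8 = 1214 ≡ 4.
  α_i^2 mod 11 = [1, 5, 1, 5, 4].
  S_2 = Σ v_i α_i^2 r_i = 5·1·1 + 9·5·5 + 7·1·3 + 5·5·9 + 7·4·8 = 700 ≡ 7.
  S = (7, 4, 7) ≠ 0, so r is not a codeword (an error is present).
Step 3: locate the error. For a single error e at position i, S_ℓ = v_i·e·α_i^ℓ, so α_err = S_1/S_0.
  S_0^{−1} = 7^{−1} = 8 (mod 11), so α_err = 4·8 = 32 ≡ 10 = α_3. Error position i = 3.
  Consistency check: S_2/S_1 = 7·3 = 21 ≡ 10 = α_err ✓ (single-error assumption holds).
Step 4: error magnitude e = S_0/v_3 = S_0·∏_{j≠3}(α_3 − α_j) = 7·8 = 56 ≡ 1 (mod 11).
Step 5: correct position 3: c_3 = r_3 − e = 3 − 1 ≡ 2 (mod 11). Hence c = [1, 5, 2, 9, 8].
  Check: interpolating c through the α_i gives m(x) = 7 + 5·x (degree < 2) with m(α_i) = c_i for every i, so c is indeed a codeword.


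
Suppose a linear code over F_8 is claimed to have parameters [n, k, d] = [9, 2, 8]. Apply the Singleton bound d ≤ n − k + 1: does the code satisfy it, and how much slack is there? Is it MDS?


Singleton RHS = n − k + 1 = 8, slack = 0, bound satisfied, MDS.

Singleton bound: d ≤ n − k + 1.
Here n = 9, k = 2, so n − k + 1 = 8.
Given d = 8, check d ≤ 8: YES.
Slack = (n − k + 1) − d = 0.
The code is MDS (slack = 0).
Description: the claimed parameters are [9, 2, 8]_8; such a code would be MDS (meets Singleton bound).


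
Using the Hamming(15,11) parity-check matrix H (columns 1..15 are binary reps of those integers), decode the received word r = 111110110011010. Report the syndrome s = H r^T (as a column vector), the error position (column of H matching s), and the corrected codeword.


s = (0, 1, 1, 1)^T, error position = 7, corrected codeword c = 111110010011010

Compute s = H r^T mod 2 one row at a time:
  s_1 = 1 + 0 + 0 + 1 + 1 + 0 + 1 + 0 = 4 ≡ 0 (mod 2).
  s_2 = 1 + 1 + 0 + 1 + 1 + 0 + 1 + 0 = 5 ≡ 1 (mod 2).
  s_3 = 1 + 1 + 0 + 1 + 0 + 1 + 1 + 0 = 5 ≡ 1 (mod 2).
  s_4 = 1 + 1 + 1 + 1 + 0 + 1 + 0 + 0 = 5 ≡ 1 (mod 2).
s = (0, 1, 1, 1)^T — this equals column 7 of H (binary 0111), so error is at position 7.
Correct: flip bit 7 of r = 111110110011010 to get c = 111110010011010.


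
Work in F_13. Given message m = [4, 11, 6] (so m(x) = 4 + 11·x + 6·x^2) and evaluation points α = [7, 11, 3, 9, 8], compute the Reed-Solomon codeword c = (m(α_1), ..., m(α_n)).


c = [11, 6, 0, 4, 8]

Message polynomial: m(x) = 4 + 11·x + 6·x^2 (mod 13).
For each evaluation point α_i, compute m(α_i) mod 13:
  α_1 = 7: Horner steps 6 → 1 → 11, so m(7) = 11.
  α_2 = 11: Horner steps 6 → 12 → 6, so m(11) = 6.
  α_3 = 3: Horner steps 6 → 3 → 0, so m(3) = 0.
  α_4 = 9: Horner steps 6 → 0 → 4, so m(9) = 4.
  α_5 = 8: Horner steps 6 → 7 → 8, so m(8) = 8.
Codeword c = [11, 6, 0, 4, 8] ∈ F_13^5.


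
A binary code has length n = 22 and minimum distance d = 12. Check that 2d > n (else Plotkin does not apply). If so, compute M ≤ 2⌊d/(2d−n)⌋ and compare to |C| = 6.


Plotkin bound M ≤ 12; given |C| = 6 ≤ bound (satisfied).

Check applicability: 2d = 24, n = 22.
2d − n = 2 > 0, so Plotkin applies.
Compute d/(2d−n) = 12/2 ≈ 6.0000.
⌊d/(2d−n)⌋ = 6.
Plotkin bound: M ≤ 2·6 = 12.
Given |C| = 6, check: satisfied.
This |C| is below the Plotkin bound.


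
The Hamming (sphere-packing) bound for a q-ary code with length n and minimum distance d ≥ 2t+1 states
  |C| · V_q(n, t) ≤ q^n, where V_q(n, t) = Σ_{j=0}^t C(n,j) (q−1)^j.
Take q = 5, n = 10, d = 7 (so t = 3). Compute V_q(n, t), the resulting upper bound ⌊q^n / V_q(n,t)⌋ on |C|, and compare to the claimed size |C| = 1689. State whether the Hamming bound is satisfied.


V_q(n, t) = 8441, q^n = 9765625, Hamming bound = 1156, |C| = 1689 > bound (violated).

Step 1: Compute V_q(n, t) = Σ_{j=0}^3 C(n, j) (q−1)^j.
  j = 0: C(10,0)·(4)^0 = 1·1 = 1.
  j = 1: C(10,1)·(4)^1 = 10·4 = 40.
  j = 2: C(10,2)·(4)^2 = 45·16 = 720.
  j = 3: C(10,3)·(4)^3 = 120·64 = 7680.
  V_q(n, t) = 1 + 40 + 720 + 7680 = 8441.
Step 2: q^n = 5^10 = 9765625.
Step 3: Hamming bound ⌊q^n / V_q(n,t)⌋ = ⌊9765625/8441⌋ = 1156.
Step 4: Compare |C| = 1689 to 1156: violated.
The claimed |C| lies above the Hamming bound, so no 5-ary code of length 10 with d ≥ 7 can have 1689 codewords.


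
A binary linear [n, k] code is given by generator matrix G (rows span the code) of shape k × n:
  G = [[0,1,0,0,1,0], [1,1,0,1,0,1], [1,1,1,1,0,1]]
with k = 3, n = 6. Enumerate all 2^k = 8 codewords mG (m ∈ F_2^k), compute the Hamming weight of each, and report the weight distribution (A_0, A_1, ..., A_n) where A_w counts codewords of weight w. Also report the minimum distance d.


Weight distribution: A_0 = 1, A_1 = 1, A_2 = 1, A_3 = 1, A_4 = 2, A_5 = 2. Minimum distance d = 1.

Enumerate all 2^3 = 8 messages m ∈ F_2^3.
For each, compute codeword c = mG in F_2^6, then tally its weight.
  m = 000 → c = 000000, weight = 0.
  m = 100 → c = 010010, weight = 2.
  m = 010 → c = 110101, weight = 4.
  m = 110 → c = 100111, weight = 4.
  m = 001 → c = 111101, weight = 5.
  m = 101 → c = 101111, weight = 5.
  m = 011 → c = 001000, weight = 1.
  m = 111 → c = 011010, weight = 3.
Tally weights:
  weight 0: 1 codewords.
  weight 1: 1 codewords.
  weight 2: 1 codewords.
  weight 3: 1 codewords.
  weight 4: 2 codewords.
  weight 5: 2 codewords.
Minimum distance d = smallest w > 0 with A_w > 0 = 1.
Sanity: Σ A_w = 8 = 2^3 = 8 ✓.


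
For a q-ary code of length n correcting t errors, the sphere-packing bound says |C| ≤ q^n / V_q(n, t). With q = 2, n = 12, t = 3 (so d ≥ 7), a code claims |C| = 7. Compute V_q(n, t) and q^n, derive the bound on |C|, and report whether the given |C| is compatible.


V_q(n, t) = 299, q^n = 4096, Hamming bound = 13, |C| = 7 ≤ bound (satisfied).

Step 1: Compute V_q(n, t) = Σ_{j=0}^3 C(n, j) (q−1)^j.
  j = 0: C(12,0)·(1)^0 = 1·1 = 1.
  j = 1: C(12,1)·(1)^1 = 12·1 = 12.
  j = 2: C(12,2)·(1)^2 = 66·1 = 66.
  j = 3: C(12,3)·(1)^3 = 220·1 = 220.
  V_q(n, t) = 1 + 12 + 66 + 220 = 299.
Step 2: q^n = 2^12 = 4096.
Step 3: Hamming bound ⌊q^n / V_q(n,t)⌋ = ⌊4096/299⌋ = 13.
Step 4: Compare |C| = 7 to 13: satisfied.
The claimed |C| lies below the Hamming bound.


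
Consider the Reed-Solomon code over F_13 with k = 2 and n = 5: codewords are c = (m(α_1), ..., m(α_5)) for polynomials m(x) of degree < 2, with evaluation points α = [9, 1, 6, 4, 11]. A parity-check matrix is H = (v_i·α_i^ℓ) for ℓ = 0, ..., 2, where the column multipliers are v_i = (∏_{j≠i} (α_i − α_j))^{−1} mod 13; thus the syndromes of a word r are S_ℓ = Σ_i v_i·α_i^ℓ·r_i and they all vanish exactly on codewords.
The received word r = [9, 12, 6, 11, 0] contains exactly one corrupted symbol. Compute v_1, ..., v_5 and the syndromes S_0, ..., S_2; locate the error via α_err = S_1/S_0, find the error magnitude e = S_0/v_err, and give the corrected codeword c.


S = (8, 7, 11), error at position 1, error magnitude e = 4, c = [5, 12, 6, 11, 0].

Step 1: column multipliers v_i = (∏_{j≠i}(α_i − α_j))^{−1} mod 13.
  i = 1 (α = 9): (9−1)(9−6)(9−4)(9−11) = 8·3·5·(−2) = −240 ≡ 7, so v_1 = 7^{−1} = 2 (mod 13).
  i = 2 (α = 1): (1−9)(1−6)(1−4)(1−11) = (−8)·(−5)·(−3)·(−10) = 1200 ≡ 4, so v_2 = 4^{−1} = 10 (mod 13).
  i = 3 (α = 6): (6−9)(6−1)(6−4)(6−11) = (−3)·5·2·(−5) = 150 ≡ 7, so v_3 = 7^{−1} = 2 (mod 13).
  i = 4 (α = 4): (4−9)(4−1)(4−6)(4−11) = (−5)·3·(−2)·(−7) = −210 ≡ 11, so v_4 = 11^{−1} = 6 (mod 13).
  i = 5 (α = 11): (11−9)(11−1)(11−6)(11−4) = 2·10·5·7 = 700 ≡ 11, so v_5 = 11^{−1} = 6 (mod 13).
  v = [2, 10, 2, 6, 6].
Step 2: syndromes of r = [9, 12, 6, 11, 0] (all sums mod 13).
  S_0 = Σ v_i r_i = 2·9 + 10·12 + 2·6 + 6·11 + 6·0 = 216 ≡ 8.
  S_1 = Σ v_i α_i r_i = 2·9·9 + 10·1·12 + 2·6·6 + 6·4·11 + 6·11·0 = 618 ≡ 7.
  α_i^2 mod 13 = [3, 1, 10, 3, 4].
  S_2 = Σ v_i α_i^2 r_i = 2·3·9 + 10·1·12 + 2·10·6 + 6·3·11 + 6·4·0 = 492 ≡ 11.
  S = (8, 7, 11) ≠ 0, so r is not a codeword (an error is present).
Step 3: locate the error. For a single error e at position i, S_ℓ = v_i·e·α_i^ℓ, so α_err = S_1/S_0.
  S_0^{−1} = 8^{−1} = 5 (mod 13), so α_err = 7·5 = 35 ≡ 9 = α_1. Error position i = 1.
  Consistency check: S_2/S_1 = 11·2 = 22 ≡ 9 = α_err ✓ (single-error assumption holds).
Step 4: error magnitude e = S_0/v_1 = S_0·∏_{j≠1}(α_1 − α_j) = 8·7 = 56 ≡ 4 (mod 13).
Step 5: correct position 1: c_1 = r_1 − e = 9 − 4 ≡ 5 (mod 13). Hence c = [5, 12, 6, 11, 0].
  Check: interpolating c through the α_i gives m(x) = 8 + 4·x (degree < 2) with m(α_i) = c_i for every i, so c is indeed a codeword.


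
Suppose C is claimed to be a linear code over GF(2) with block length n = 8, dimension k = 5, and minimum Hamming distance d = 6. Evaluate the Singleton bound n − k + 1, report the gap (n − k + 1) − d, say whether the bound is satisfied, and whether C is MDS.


Singleton RHS = n − k + 1 = 4, slack = -2, bound violated (no such code; not MDS).

Singleton bound: d ≤ n − k + 1.
Here n = 8, k = 5, so n − k + 1 = 4.
Given d = 6, check d ≤ 4: NO.
Slack = (n − k + 1) − d = -2.
The slack is negative: d = 6 exceeds n − k + 1 = 4 by 2, so the Singleton bound is violated and no linear [8, 5, 6]_2 code can exist. In particular it is not MDS (MDS requires d = n − k + 1 exactly).
Description: the claimed parameters are [8, 5, 6]_2; such a code would be impossible (violates the Singleton bound).


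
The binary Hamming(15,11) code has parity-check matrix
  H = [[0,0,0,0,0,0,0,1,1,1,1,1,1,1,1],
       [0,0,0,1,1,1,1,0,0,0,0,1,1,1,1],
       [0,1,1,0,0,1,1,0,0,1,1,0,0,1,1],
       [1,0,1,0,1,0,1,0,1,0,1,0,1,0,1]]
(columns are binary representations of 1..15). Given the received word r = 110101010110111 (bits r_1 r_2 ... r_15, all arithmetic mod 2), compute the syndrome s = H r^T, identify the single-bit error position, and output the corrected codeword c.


s = (0, 1, 0, 0)^T, error position = 4, corrected codeword c = 110001010110111

Compute s = H r^T mod 2 one row at a time:
  s_1 = 1 + 0 + 1 + 1 + 0 + 1 + 1 + 1 = 6 ≡ 0 (mod 2).
  s_2 = 1 + 0 + 1 + 0 + 0 + 1 + 1 + 1 = 5 ≡ 1 (mod 2).
  s_3 = 1 + 0 + 1 + 0 + 1 + 1 + 1 + 1 = 6 ≡ 0 (mod 2).
  s_4 = 1 + 0 + 0 + 0 + 0 + 1 + 1 + 1 = 4 ≡ 0 (mod 2).
s = (0, 1, 0, 0)^T — this equals column 4 of H (binary 0100), so error is at position 4.
Correct: flip bit 4 of r = 110101010110111 to get c = 110001010110111.


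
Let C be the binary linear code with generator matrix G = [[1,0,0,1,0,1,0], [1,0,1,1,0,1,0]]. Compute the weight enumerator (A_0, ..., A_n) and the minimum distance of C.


Weight distribution: A_0 = 1, A_1 = 1, A_3 = 1, A_4 = 1. Minimum distance d = 1.

Enumerate all 2^2 = 4 messages m ∈ F_2^2.
For each, compute codeword c = mG in F_2^7, then tally its weight.
  m = 00 → c = 0000000, weight = 0.
  m = 10 → c = 1001010, weight = 3.
  m = 01 → c = 1011010, weight = 4.
  m = 11 → c = 0010000, weight = 1.
Tally weights:
  weight 0: 1 codewords.
  weight 1: 1 codewords.
  weight 3: 1 codewords.
  weight 4: 1 codewords.
Minimum distance d = smallest w > 0 with A_w > 0 = 1.
Sanity: Σ A_w = 4 = 2^2 = 4 ✓.


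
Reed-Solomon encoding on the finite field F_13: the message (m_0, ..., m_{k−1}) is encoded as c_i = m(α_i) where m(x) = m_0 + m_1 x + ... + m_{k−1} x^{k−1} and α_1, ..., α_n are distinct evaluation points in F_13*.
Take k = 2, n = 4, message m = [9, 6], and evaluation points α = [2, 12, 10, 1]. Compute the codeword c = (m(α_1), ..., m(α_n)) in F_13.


c = [8, 3, 4, 2]

Message polynomial: m(x) = 9 + 6·x (mod 13).
For each evaluation point α_i, compute m(α_i) mod 13:
  α_1 = 2: Horner steps 6 → 8, so m(2) = 8.
  α_2 = 12: Horner steps 6 → 3, so m(12) = 3.
  α_3 = 10: Horner steps 6 → 4, so m(10) = 4.
  α_4 = 1: Horner steps 6 → 2, so m(1) = 2.
Codeword c = [8, 3, 4, 2] ∈ F_13^4.


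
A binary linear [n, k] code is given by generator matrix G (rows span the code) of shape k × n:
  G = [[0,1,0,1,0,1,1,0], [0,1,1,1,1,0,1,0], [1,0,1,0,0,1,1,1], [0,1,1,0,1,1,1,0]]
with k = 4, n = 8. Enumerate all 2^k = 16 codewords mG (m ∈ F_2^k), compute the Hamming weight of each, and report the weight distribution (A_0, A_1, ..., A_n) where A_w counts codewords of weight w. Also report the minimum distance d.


Weight distribution: A_0 = 1, A_2 = 2, A_3 = 2, A_4 = 3, A_5 = 6, A_6 = 2. Minimum distance d = 2.

Enumerate all 2^4 = 16 messages m ∈ F_2^4.
For each, compute codeword c = mG in F_2^8, then tally its weight.
  m = 0000 → c = 00000000, weight = 0.
  m = 1000 → c = 01010110, weight = 4.
  m = 0100 → c = 01111010, weight = 5.
  m = 1100 → c = 00101100, weight = 3.
  m = 0010 → c = 10100111, weight = 5.
  m = 1010 → c = 11110001, weight = 5.
  m = 0110 → c = 11011101, weight = 6.
  m = 1110 → c = 10001011, weight = 4.
  m = 0001 → c = 01101110, weight = 5.
  m = 1001 → c = 00111000, weight = 3.
  m = 0101 → c = 00010100, weight = 2.
  m = 1101 → c = 01000010, weight = 2.
  m = 0011 → c = 11001001, weight = 4.
  m = 1011 → c = 10011111, weight = 6.
  m = 0111 → c = 10110011, weight = 5.
  m = 1111 → c = 11100101, weight = 5.
Tally weights:
  weight 0: 1 codewords.
  weight 2: 2 codewords.
  weight 3: 2 codewords.
  weight 4: 3 codewords.
  weight 5: 6 codewords.
  weight 6: 2 codewords.
Minimum distance d = smallest w > 0 with A_w > 0 = 2.
Sanity: Σ A_w = 16 = 2^4 = 16 ✓.


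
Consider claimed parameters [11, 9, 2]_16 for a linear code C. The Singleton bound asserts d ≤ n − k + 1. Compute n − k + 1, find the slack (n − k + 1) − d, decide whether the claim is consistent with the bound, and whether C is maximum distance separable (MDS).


Singleton RHS = n − k + 1 = 3, slack = 1, bound satisfied, not MDS.

Singleton bound: d ≤ n − k + 1.
Here n = 11, k = 9, so n − k + 1 = 3.
Given d = 2, check d ≤ 3: YES.
Slack = (n − k + 1) − d = 1.
The code is NOT MDS (slack = 1 > 0).
Description: the claimed parameters are [11, 9, 2]_16; such a code would be non-MDS.


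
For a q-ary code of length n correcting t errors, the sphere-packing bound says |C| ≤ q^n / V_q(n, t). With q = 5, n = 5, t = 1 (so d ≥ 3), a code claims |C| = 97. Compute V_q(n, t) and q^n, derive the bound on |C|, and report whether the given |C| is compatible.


V_q(n, t) = 21, q^n = 3125, Hamming bound = 148, |C| = 97 ≤ bound (satisfied).

Step 1: Compute V_q(n, t) = Σ_{j=0}^1 C(n, j) (q−1)^j.
  j = 0: C(5,0)·(4)^0 = 1·1 = 1.
  j = 1: C(5,1)·(4)^1 = 5·4 = 20.
  V_q(n, t) = 1 + 20 = 21.
Step 2: q^n = 5^5 = 3125.
Step 3: Hamming bound ⌊q^n / V_q(n,t)⌋ = ⌊3125/21⌋ = 148.
Step 4: Compare |C| = 97 to 148: satisfied.
The claimed |C| lies below the Hamming bound.


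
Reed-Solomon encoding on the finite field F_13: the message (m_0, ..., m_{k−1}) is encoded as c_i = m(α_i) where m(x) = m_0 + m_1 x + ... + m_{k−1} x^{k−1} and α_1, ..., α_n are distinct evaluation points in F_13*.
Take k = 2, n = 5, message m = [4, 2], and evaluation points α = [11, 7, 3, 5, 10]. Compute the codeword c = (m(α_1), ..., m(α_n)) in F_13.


c = [0, 5, 10, 1, 11]

Message polynomial: m(x) = 4 + 2·x (mod 13).
For each evaluation point α_i, compute m(α_i) mod 13:
  α_1 = 11: Horner steps 2 → 0, so m(11) = 0.
  α_2 = 7: Horner steps 2 → 5, so m(7) = 5.
  α_3 = 3: Horner steps 2 → 10, so m(3) = 10.
  α_4 = 5: Horner steps 2 → 1, so m(5) = 1.
  α_5 = 10: Horner steps 2 → 11, so m(10) = 11.
Codeword c = [0, 5, 10, 1, 11] ∈ F_13^5.


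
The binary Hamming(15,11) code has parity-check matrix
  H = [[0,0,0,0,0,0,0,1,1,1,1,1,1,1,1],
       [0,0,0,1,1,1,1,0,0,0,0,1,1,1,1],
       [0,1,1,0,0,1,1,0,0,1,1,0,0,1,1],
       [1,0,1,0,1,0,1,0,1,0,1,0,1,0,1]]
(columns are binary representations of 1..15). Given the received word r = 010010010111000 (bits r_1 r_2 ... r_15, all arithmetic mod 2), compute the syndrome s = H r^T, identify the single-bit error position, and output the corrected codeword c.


s = (0, 0, 1, 0)^T, error position = 2, corrected codeword c = 000010010111000

Compute s = H r^T mod 2 one row at a time:
  s_1 = 1 + 0 + 1 + 1 + 1 + 0 + 0 + 0 = 4 ≡ 0 (mod 2).
  s_2 = 0 + 1 + 0 + 0 + 1 + 0 + 0 + 0 = 2 ≡ 0 (mod 2).
  s_3 = 1 + 0 + 0 + 0 + 1 + 1 + 0 + 0 = 3 ≡ 1 (mod 2).
  s_4 = 0 + 0 + 1 + 0 + 0 + 1 + 0 + 0 = 2 ≡ 0 (mod 2).
s = (0, 0, 1, 0)^T — this equals column 2 of H (binary 0010), so error is at position 2.
Correct: flip bit 2 of r = 010010010111000 to get c = 000010010111000.


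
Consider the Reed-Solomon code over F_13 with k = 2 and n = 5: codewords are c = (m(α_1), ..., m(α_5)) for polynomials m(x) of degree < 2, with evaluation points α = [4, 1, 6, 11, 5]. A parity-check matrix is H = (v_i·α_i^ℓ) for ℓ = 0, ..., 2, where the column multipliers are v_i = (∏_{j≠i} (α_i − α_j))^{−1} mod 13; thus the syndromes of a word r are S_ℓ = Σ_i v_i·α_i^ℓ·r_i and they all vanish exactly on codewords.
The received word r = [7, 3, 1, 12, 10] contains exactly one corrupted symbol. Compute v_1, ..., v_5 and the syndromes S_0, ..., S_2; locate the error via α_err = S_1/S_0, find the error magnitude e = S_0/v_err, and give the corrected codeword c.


S = (10, 11, 3), error at position 5, error magnitude e = 6, c = [7, 3, 1, 12, 4].

Step 1: column multipliers v_i = (∏_{j≠i}(α_i − α_j))^{−1} mod 13.
  i = 1 (α = 4): (4−1)(4−6)(4−11)(4−5) = 3·(−2)·(−7)·(−1) = −42 ≡ 10, so v_1 = 10^{−1} = 4 (mod 13).
  i = 2 (α = 1): (1−4)(1−6)(1−11)(1−5) = (−3)·(−5)·(−10)·(−4) = 600 ≡ 2, so v_2 = 2^{−1} = 7 (mod 13).
  i = 3 (α = 6): (6−4)(6−1)(6−11)(6−5) = 2·5·(−5)·1 = −50 ≡ 2, so v_3 = 2^{−1} = 7 (mod 13).
  i = 4 (α = 11): (11−4)(11−1)(11−6)(11−5) = 7·10·5·6 = 2100 ≡ 7, so v_4 = 7^{−1} = 2 (mod 13).
  i = 5 (α = 5): (5−4)(5−1)(5−6)(5−11) = 1·4·(−1)·(−6) = 24 ≡ 11, so v_5 = 11^{−1} = 6 (mod 13).
  v = [4, 7, 7, 2, 6].
Step 2: syndromes of r = [7, 3, 1, 12, 10] (all sums mod 13).
  S_0 = Σ v_i r_i = 4·7 + 7·3 + 7·1 + 2·12 + 6·10 = 140 ≡ 10.
  S_1 = Σ v_i α_i r_i = 4·4·7 + 7·1·3 + 7·6·1 + 2·11·12 + 6·5·10 = 739 ≡ 11.
  α_i^2 mod 13 = [3, 1, 10, 4, 12].
  S_2 = Σ v_i α_i^2 r_i = 4·3·7 + 7·1·3 + 7·10·1 + 2·4·12 + 6·12·10 = 991 ≡ 3.
  S = (10, 11, 3) ≠ 0, so r is not a codeword (an error is present).
Step 3: locate the error. For a single error e at position i, S_ℓ = v_i·e·α_i^ℓ, so α_err = S_1/S_0.
  S_0^{−1} = 10^{−1} = 4 (mod 13), so α_err = 11·4 = 44 ≡ 5 = α_5. Error position i = 5.
  Consistency check: S_2/S_1 = 3·6 = 18 ≡ 5 = α_err ✓ (single-error assumption holds).
Step 4: error magnitude e = S_0/v_5 = S_0·∏_{j≠5}(α_5 − α_j) = 10·11 = 110 ≡ 6 (mod 13).
Step 5: correct position 5: c_5 = r_5 − e = 10 − 6 ≡ 4 (mod 13). Hence c = [7, 3, 1, 12, 4].
  Check: interpolating c through the α_i gives m(x) = 6 + 10·x (degree < 2) with m(α_i) = c_i for every i, so c is indeed a codeword.


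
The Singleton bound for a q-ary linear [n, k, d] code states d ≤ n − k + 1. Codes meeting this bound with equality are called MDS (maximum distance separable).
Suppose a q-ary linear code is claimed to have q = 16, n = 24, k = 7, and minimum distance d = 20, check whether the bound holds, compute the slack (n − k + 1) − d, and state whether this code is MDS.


Singleton RHS = n − k + 1 = 18, slack = -2, bound violated (no such code; not MDS).

Singleton bound: d ≤ n − k + 1.
Here n = 24, k = 7, so n − k + 1 = 18.
Given d = 20, check d ≤ 18: NO.
Slack = (n − k + 1) − d = -2.
The slack is negative: d = 20 exceeds n − k + 1 = 18 by 2, so the Singleton bound is violated and no linear [24, 7, 20]_16 code can exist. In particular it is not MDS (MDS requires d = n − k + 1 exactly).
Description: the claimed parameters are [24, 7, 20]_16; such a code would be impossible (violates the Singleton bound).


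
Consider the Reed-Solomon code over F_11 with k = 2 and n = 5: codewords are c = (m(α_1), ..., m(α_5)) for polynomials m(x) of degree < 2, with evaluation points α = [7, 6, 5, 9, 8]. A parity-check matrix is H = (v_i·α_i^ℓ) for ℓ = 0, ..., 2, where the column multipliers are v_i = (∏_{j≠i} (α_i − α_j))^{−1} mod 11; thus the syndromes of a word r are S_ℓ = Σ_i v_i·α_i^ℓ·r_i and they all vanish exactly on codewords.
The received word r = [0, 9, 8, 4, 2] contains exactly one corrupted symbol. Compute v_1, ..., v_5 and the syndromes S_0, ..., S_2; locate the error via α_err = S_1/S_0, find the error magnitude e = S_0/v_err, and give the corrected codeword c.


S = (6, 8, 7), error at position 3, error magnitude e = 1, c = [0, 9, 7, 4, 2].

Step 1: column multipliers v_i = (∏_{j≠i}(α_i − α_j))^{−1} mod 11.
  i = 1 (α = 7): (7−6)(7−5)(7−9)(7−8) = 1·2·(−2)·(−1) = 4 ≡ 4, so v_1 = 4^{−1} = 3 (mod 11).
  i = 2 (α = 6): (6−7)(6−5)(6−9)(6−8) = (−1)·1·(−3)·(−2) = −6 ≡ 5, so v_2 = 5^{−1} = 9 (mod 11).
  i = 3 (α = 5): (5−7)(5−6)(5−9)(5−8) = (−2)·(−1)·(−4)·(−3) = 24 ≡ 2, so v_3 = 2^{−1} = 6 (mod 11).
  i = 4 (α = 9): (9−7)(9−6)(9−5)(9−8) = 2·3·4·1 = 24 ≡ 2, so v_4 = 2^{−1} = 6 (mod 11).
  i = 5 (α = 8): (8−7)(8−6)(8−5)(8−9) = 1·2·3·(−1) = −6 ≡ 5, so v_5 = 5^{−1} = 9 (mod 11).
  v = [3, 9, 6, 6, 9].
Step 2: syndromes of r = [0, 9, 8, 4, 2] (all sums mod 11).
  S_0 = Σ v_i r_i = 3·0 + 9·9 + 6·8 + 6·4 + 9·2 = 171 ≡ 6.
  S_1 = Σ v_i α_i r_i = 3·7·0 + 9·6·9 + 6·5·8 + 6·9·4 + 9·8·2 = 1086 ≡ 8.
  α_i^2 mod 11 = [5, 3, 3, 4, 9].
  S_2 = Σ v_i α_i^2 r_i = 3·5·0 + 9·3·9 + 6·3·8 + 6·4·4 + 9·9·2 = 645 ≡ 7.
  S = (6, 8, 7) ≠ 0, so r is not a codeword (an error is present).
Step 3: locate the error. For a single error e at position i, S_ℓ = v_i·e·α_i^ℓ, so α_err = S_1/S_0.
  S_0^{−1} = 6^{−1} = 2 (mod 11), so α_err = 8·2 = 16 ≡ 5 = α_3. Error position i = 3.
  Consistency check: S_2/S_1 = 7·7 = 49 ≡ 5 = α_err ✓ (single-error assumption holds).
Step 4: error magnitude e = S_0/v_3 = S_0·∏_{j≠3}(α_3 − α_j) = 6·2 = 12 ≡ 1 (mod 11).
Step 5: correct position 3: c_3 = r_3 − e = 8 − 1 ≡ 7 (mod 11). Hence c = [0, 9, 7, 4, 2].
  Check: interpolating c through the α_i gives m(x) = 8 + 2·x (degree < 2) with m(α_i) = c_i for every i, so c is indeed a codeword.


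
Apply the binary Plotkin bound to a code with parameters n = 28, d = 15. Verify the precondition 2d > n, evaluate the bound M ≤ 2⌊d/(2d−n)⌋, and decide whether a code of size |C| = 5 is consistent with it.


Plotkin bound M ≤ 14; given |C| = 5 ≤ bound (satisfied).

Check applicability: 2d = 30, n = 28.
2d − n = 2 > 0, so Plotkin applies.
Compute d/(2d−n) = 15/2 ≈ 7.5000.
⌊d/(2d−n)⌋ = 7.
Plotkin bound: M ≤ 2·7 = 14.
Given |C| = 5, check: satisfied.
This |C| is below the Plotkin bound.


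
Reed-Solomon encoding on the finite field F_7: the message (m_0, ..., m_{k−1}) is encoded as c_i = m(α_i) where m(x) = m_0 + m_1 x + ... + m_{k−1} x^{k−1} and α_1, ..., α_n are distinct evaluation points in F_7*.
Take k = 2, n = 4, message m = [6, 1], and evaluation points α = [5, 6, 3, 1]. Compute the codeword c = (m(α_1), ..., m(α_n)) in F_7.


c = [4, 5, 2, 0]

Message polynomial: m(x) = 6 + 1·x (mod 7).
For each evaluation point α_i, compute m(α_i) mod 7:
  α_1 = 5: Horner steps 1 → 4, so m(5) = 4.
  α_2 = 6: Horner steps 1 → 5, so m(6) = 5.
  α_3 = 3: Horner steps 1 → 2, so m(3) = 2.
  α_4 = 1: Horner steps 1 → 0, so m(1) = 0.
Codeword c = [4, 5, 2, 0] ∈ F_7^4.


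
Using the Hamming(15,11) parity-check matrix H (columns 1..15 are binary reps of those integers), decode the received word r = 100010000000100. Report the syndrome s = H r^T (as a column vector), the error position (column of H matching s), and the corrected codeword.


s = (1, 0, 0, 1)^T, error position = 9, corrected codeword c = 100010001000100

Compute s = H r^T mod 2 one row at a time:
  s_1 = 0 + 0 + 0 + 0 + 0 + 1 + 0 + 0 = 1 ≡ 1 (mod 2).
  s_2 = 0 + 1 + 0 + 0 + 0 + 1 + 0 + 0 = 2 ≡ 0 (mod 2).
  s_3 = 0 + 0 + 0 + 0 + 0 + 0 + 0 + 0 = 0 ≡ 0 (mod 2).
  s_4 = 1 + 0 + 1 + 0 + 0 + 0 + 1 + 0 = 3 ≡ 1 (mod 2).
s = (1, 0, 0, 1)^T — this equals column 9 of H (binary 1001), so error is at position 9.
Correct: flip bit 9 of r = 100010000000100 to get c = 100010001000100.


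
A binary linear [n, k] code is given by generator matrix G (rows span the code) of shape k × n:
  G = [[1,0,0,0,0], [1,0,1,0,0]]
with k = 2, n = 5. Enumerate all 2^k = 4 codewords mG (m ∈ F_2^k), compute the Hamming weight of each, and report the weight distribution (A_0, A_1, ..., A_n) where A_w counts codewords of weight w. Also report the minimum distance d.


Weight distribution: A_0 = 1, A_1 = 2, A_2 = 1. Minimum distance d = 1.

Enumerate all 2^2 = 4 messages m ∈ F_2^2.
For each, compute codeword c = mG in F_2^5, then tally its weight.
  m = 00 → c = 00000, weight = 0.
  m = 10 → c = 10000, weight = 1.
  m = 01 → c = 10100, weight = 2.
  m = 11 → c = 00100, weight = 1.
Tally weights:
  weight 0: 1 codewords.
  weight 1: 2 codewords.
  weight 2: 1 codewords.
Minimum distance d = smallest w > 0 with A_w > 0 = 1.
Sanity: Σ A_w = 4 = 2^2 = 4 ✓.


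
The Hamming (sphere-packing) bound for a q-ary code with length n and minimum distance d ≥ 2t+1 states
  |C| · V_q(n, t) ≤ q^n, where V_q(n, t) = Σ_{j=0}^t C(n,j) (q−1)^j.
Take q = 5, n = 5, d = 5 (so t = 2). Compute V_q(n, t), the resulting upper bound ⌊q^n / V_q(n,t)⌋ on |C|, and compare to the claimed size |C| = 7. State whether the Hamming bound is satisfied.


V_q(n, t) = 181, q^n = 3125, Hamming bound = 17, |C| = 7 ≤ bound (satisfied).

Step 1: Compute V_q(n, t) = Σ_{j=0}^2 C(n, j) (q−1)^j.
  j = 0: C(5,0)·(4)^0 = 1·1 = 1.
  j = 1: C(5,1)·(4)^1 = 5·4 = 20.
  j = 2: C(5,2)·(4)^2 = 10·16 = 160.
  V_q(n, t) = 1 + 20 + 160 = 181.
Step 2: q^n = 5^5 = 3125.
Step 3: Hamming bound ⌊q^n / V_q(n,t)⌋ = ⌊3125/181⌋ = 17.
Step 4: Compare |C| = 7 to 17: satisfied.
The claimed |C| lies below the Hamming bound.


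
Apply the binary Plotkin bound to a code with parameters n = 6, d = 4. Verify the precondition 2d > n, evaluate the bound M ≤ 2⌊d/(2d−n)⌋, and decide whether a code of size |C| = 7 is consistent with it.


Plotkin bound M ≤ 4; given |C| = 7 > bound (violated).

Check applicability: 2d = 8, n = 6.
2d − n = 2 > 0, so Plotkin applies.
Compute d/(2d−n) = 4/2 ≈ 2.0000.
⌊d/(2d−n)⌋ = 2.
Plotkin bound: M ≤ 2·2 = 4.
Given |C| = 7, check: VIOLATED.
This |C| is above the Plotkin bound, so no binary code with n = 6, d = 4 and 7 codewords exists.


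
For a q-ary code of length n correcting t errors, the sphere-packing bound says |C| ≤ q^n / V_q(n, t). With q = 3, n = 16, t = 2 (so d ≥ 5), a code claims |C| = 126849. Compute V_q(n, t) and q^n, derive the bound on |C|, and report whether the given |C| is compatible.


V_q(n, t) = 513, q^n = 43046721, Hamming bound = 83911, |C| = 126849 > bound (violated).

Step 1: Compute V_q(n, t) = Σ_{j=0}^2 C(n, j) (q−1)^j.
  j = 0: C(16,0)·(2)^0 = 1·1 = 1.
  j = 1: C(16,1)·(2)^1 = 16·2 = 32.
  j = 2: C(16,2)·(2)^2 = 120·4 = 480.
  V_q(n, t) = 1 + 32 + 480 = 513.
Step 2: q^n = 3^16 = 43046721.
Step 3: Hamming bound ⌊q^n / V_q(n,t)⌋ = ⌊43046721/513⌋ = 83911.
Step 4: Compare |C| = 126849 to 83911: violated.
The claimed |C| lies above the Hamming bound, so no 3-ary code of length 16 with d ≥ 5 can have 126849 codewords.


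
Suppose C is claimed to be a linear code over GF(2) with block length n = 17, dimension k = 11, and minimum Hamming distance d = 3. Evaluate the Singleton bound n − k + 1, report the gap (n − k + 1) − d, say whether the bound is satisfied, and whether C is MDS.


Singleton RHS = n − k + 1 = 7, slack = 4, bound satisfied, not MDS.

Singleton bound: d ≤ n − k + 1.
Here n = 17, k = 11, so n − k + 1 = 7.
Given d = 3, check d ≤ 7: YES.
Slack = (n − k + 1) − d = 4.
The code is NOT MDS (slack = 4 > 0).
Description: the claimed parameters are [17, 11, 3]_2; such a code would be non-MDS.


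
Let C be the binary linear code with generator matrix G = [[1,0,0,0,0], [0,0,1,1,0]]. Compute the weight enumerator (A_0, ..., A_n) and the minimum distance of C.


Weight distribution: A_0 = 1, A_1 = 1, A_2 = 1, A_3 = 1. Minimum distance d = 1.

Enumerate all 2^2 = 4 messages m ∈ F_2^2.
For each, compute codeword c = mG in F_2^5, then tally its weight.
  m = 00 → c = 00000, weight = 0.
  m = 10 → c = 10000, weight = 1.
  m = 01 → c = 00110, weight = 2.
  m = 11 → c = 10110, weight = 3.
Tally weights:
  weight 0: 1 codewords.
  weight 1: 1 codewords.
  weight 2: 1 codewords.
  weight 3: 1 codewords.
Minimum distance d = smallest w > 0 with A_w > 0 = 1.
Sanity: Σ A_w = 4 = 2^2 = 4 ✓.


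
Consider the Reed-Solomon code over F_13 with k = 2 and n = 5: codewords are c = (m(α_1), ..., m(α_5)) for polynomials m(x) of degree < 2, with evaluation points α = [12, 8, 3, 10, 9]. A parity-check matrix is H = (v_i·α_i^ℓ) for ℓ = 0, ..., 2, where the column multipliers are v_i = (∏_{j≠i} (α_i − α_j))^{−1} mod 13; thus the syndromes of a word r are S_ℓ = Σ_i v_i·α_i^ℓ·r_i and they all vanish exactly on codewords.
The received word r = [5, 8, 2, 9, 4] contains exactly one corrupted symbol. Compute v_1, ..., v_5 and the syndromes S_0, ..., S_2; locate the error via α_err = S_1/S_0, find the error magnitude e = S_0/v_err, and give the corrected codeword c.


S = (2, 7, 5), error at position 4, error magnitude e = 9, c = [5, 8, 2, 0, 4].

Step 1: column multipliers v_i = (∏_{j≠i}(α_i − α_j))^{−1} mod 13.
  i = 1 (α = 12): (12−8)(12−3)(12−10)(12−9) = 4·9·2·3 = 216 ≡ 8, so v_1 = 8^{−1} = 5 (mod 13).
  i = 2 (α = 8): (8−12)(8−3)(8−10)(8−9) = (−4)·5·(−2)·(−1) = −40 ≡ 12, so v_2 = 12^{−1} = 12 (mod 13).
  i = 3 (α = 3): (3−12)(3−8)(3−10)(3−9) = (−9)·(−5)·(−7)·(−6) = 1890 ≡ 5, so v_3 = 5^{−1} = 8 (mod 13).
  i = 4 (α = 10): (10−12)(10−8)(10−3)(10−9) = (−2)·2·7·1 = −28 ≡ 11, so v_4 = 11^{−1} = 6 (mod 13).
  i = 5 (α = 9): (9−12)(9−8)(9−3)(9−10) = (−3)·1·6·(−1) = 18 ≡ 5, so v_5 = 5^{−1} = 8 (mod 13).
  v = [5, 12, 8, 6, 8].
Step 2: syndromes of r = [5, 8, 2, 9, 4] (all sums mod 13).
  S_0 = Σ v_i r_i = 5·5 + 12·8 + 8·2 + 6·9 + 8·4 = 223 ≡ 2.
  S_1 = Σ v_i α_i r_i = 5·12·5 + 12·8·8 + 8·3·2 + 6·10·9 + 8·9·4 = 1944 ≡ 7.
  α_i^2 mod 13 = [1, 12, 9, 9, 3].
  S_2 = Σ v_i α_i^2 r_i = 5·1·5 + 12·12·8 + 8·9·2 + 6·9·9 + 8·3·4 = 1903 ≡ 5.
  S = (2, 7, 5) ≠ 0, so r is not a codeword (an error is present).
Step 3: locate the error. For a single error e at position i, S_ℓ = v_i·e·α_i^ℓ, so α_err = S_1/S_0.
  S_0^{−1} = 2^{−1} = 7 (mod 13), so α_err = 7·7 = 49 ≡ 10 = α_4. Error position i = 4.
  Consistency check: S_2/S_1 = 5·2 = 10 ≡ 10 = α_err ✓ (single-error assumption holds).
Step 4: error magnitude e = S_0/v_4 = S_0·∏_{j≠4}(α_4 − α_j) = 2·11 = 22 ≡ 9 (mod 13).
Step 5: correct position 4: c_4 = r_4 − e = 9 − 9 ≡ 0 (mod 13). Hence c = [5, 8, 2, 0, 4].
  Check: interpolating c through the α_i gives m(x) = 1 + 9·x (degree < 2) with m(α_i) = c_i for every i, so c is indeed a codeword.
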